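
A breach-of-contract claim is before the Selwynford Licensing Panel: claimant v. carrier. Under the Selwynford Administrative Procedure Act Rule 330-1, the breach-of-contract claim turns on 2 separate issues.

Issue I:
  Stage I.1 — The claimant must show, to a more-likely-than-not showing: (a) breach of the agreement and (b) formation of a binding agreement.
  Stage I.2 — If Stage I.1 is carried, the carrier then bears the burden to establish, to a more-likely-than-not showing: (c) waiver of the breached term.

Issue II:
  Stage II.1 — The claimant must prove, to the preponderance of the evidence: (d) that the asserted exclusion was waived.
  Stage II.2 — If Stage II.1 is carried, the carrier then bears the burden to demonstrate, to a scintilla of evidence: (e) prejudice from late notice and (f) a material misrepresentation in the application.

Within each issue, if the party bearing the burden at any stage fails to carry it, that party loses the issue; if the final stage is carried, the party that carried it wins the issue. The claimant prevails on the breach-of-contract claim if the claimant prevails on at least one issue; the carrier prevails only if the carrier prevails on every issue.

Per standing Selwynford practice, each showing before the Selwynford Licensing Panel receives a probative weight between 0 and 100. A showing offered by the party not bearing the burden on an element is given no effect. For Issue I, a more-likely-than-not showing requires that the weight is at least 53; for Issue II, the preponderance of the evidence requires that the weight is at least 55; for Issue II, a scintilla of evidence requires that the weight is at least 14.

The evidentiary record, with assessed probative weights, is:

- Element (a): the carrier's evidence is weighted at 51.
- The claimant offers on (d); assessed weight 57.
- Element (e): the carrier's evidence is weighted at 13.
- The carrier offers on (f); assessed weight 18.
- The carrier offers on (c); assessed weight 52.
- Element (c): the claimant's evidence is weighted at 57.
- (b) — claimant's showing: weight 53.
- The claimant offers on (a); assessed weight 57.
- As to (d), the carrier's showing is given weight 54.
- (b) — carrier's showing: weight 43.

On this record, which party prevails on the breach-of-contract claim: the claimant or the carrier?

— Issue I —
Stage I.1 (claimant, a more-likely-than-not showing, weight is at least 53): (a) 57 (carrier's 51 disregarded) ≥ 53 — meets; (b) 53 (carrier's 43 disregarded) ≥ 53 — meets.
  Stage I.1 is satisfied; the onus moves to the carrier.
Stage I.2 (carrier, a more-likely-than-not showing, weight is at least 53): (c) 52 (claimant's 57 disregarded) < 53 — fails.
  Stage I.2 not carried; the carrier fails its burden.
So the claimant prevails on this issue.
— Issue II —
At Stage II.1 the claimant must meet the preponderance of the evidence (weight is at least 55): on (d) the weight is 57 (the carrier's 54 is given no effect), ≥ 55, so (d) meets the standard.
  Stage II.1 carried; the burden shifts to the carrier.
At Stage II.2 the carrier must meet a scintilla of evidence (weight is at least 14): on (e) the weight is 13, < 14, so (e) does not meet the standard; on (f) the weight is 18, ≥ 14, so (f) meets the standard.
  The carrier does not carry Stage II.2.
So the claimant prevails on this issue.
Per-issue: Issue I → claimant; Issue II → claimant. The claimant must prevail on at least one issue; overall, the claimant prevails.

claimant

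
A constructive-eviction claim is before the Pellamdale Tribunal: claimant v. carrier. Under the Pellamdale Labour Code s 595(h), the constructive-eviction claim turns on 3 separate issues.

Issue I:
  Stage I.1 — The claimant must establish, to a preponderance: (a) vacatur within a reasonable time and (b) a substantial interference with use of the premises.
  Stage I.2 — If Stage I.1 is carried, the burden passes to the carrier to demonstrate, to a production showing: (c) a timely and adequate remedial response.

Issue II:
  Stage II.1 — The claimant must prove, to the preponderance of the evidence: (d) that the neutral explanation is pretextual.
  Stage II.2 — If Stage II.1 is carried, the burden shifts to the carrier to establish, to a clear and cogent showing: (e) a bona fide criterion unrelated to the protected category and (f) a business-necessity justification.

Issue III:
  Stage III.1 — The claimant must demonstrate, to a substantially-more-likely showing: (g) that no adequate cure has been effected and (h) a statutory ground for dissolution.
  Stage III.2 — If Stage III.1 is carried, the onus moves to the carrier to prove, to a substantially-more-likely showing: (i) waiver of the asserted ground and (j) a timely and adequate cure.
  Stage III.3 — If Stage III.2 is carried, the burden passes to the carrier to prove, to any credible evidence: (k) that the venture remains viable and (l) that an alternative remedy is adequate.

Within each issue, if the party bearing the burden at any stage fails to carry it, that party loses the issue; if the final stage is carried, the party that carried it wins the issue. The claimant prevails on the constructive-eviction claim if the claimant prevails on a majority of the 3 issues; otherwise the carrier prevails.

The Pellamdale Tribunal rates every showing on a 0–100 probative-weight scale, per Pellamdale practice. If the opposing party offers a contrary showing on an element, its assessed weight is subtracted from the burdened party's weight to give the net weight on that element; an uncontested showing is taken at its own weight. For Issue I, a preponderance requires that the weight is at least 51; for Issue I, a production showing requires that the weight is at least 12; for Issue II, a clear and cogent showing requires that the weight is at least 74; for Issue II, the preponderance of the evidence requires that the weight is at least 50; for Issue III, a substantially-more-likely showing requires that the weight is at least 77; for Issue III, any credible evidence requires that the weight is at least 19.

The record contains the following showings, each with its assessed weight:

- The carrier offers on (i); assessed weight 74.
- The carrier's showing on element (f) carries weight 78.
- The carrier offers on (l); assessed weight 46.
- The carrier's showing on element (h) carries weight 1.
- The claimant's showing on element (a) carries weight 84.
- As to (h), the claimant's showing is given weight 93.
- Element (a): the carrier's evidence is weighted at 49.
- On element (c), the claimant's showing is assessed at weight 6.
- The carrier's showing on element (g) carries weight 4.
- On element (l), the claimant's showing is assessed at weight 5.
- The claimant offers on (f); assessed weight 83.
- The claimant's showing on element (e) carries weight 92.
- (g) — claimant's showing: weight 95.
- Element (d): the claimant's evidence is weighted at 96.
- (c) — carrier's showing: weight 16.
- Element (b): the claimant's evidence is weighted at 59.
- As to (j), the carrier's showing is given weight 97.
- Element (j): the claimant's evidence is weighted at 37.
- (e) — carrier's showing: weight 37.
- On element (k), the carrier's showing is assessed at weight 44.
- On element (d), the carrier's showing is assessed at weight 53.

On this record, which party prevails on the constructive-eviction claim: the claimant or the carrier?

— Issue I —
At Stage I.1 the claimant must meet a preponderance (weight is at least 51): on (a) the weight is 84 less the opposing 49 gives net 35, < 51, so (a) does not meet the standard; on (b) the weight is 59, ≥ 51, so (b) meets the standard.
  The claimant does not carry Stage I.1.
The analysis ends at Stage I.1; the carrier prevails on this issue.
— Issue II —
Stage II.1 — burden on claimant; standard: the preponderance of the evidence (weight is at least 50).
    (d): 96 − 53 = 43 < 50 [not met]
  Stage II.1 not carried; the claimant fails its burden.
So the carrier prevails on this issue.
— Issue III —
At Stage III.1 the claimant must meet a substantially-more-likely showing (weight is at least 77): on (g) the weight is 95 less the opposing 4 gives net 91, which does reach 77, so (g) meets the standard; on (h) the weight is 93 less the opposing 1 gives net 92, ≥ 77, so (h) meets the standard.
  Stage III.1 carried; the burden shifts to the carrier.
At Stage III.2 the carrier must meet a substantially-more-likely showing (weight is at least 77): on (i) the weight is 74, < 77, so (i) does not meet the standard; on (j) the weight is 97 less the opposing 37 gives net 60, < 77, so (j) does not meet the standard.
  The carrier does not carry Stage III.2.
The claimant prevails on this issue.
Per-issue: Issue I → carrier; Issue II → carrier; Issue III → claimant. The claimant must prevail on a majority of issues; overall, the carrier prevails.

carrier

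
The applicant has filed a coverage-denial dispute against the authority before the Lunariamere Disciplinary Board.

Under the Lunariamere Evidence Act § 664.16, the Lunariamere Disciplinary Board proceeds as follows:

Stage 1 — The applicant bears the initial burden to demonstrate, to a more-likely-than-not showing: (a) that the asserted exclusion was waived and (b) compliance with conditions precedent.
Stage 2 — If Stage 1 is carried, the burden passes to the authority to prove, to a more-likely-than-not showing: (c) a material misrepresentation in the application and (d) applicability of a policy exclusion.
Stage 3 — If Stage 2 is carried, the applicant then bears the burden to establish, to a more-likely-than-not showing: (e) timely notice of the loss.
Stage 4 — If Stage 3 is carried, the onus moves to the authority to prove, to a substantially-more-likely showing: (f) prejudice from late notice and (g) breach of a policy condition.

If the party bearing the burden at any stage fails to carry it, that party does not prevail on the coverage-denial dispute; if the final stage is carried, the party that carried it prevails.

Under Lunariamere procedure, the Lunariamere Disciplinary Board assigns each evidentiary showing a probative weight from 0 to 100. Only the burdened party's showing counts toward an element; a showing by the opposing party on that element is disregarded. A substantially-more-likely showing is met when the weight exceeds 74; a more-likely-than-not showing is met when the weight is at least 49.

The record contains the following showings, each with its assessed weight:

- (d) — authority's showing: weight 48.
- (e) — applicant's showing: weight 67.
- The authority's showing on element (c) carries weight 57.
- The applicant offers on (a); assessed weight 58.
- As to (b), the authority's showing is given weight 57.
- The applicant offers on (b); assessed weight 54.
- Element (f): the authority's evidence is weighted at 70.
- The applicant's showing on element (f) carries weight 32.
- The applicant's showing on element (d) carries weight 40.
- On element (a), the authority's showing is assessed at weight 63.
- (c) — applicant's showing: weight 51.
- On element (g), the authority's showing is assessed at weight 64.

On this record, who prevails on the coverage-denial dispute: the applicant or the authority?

At Stage 1 the applicant must meet a more-likely-than-not showing (weight is at least 49): on (a) the weight is 58 (the authority's 63 is given no effect), which does reach 49, so (a) meets the standard; on (b) the weight is 54 (the authority's 57 is given no effect), which does reach 49, so (b) meets the standard.
  All elements met. The burden passes to the authority.
At Stage 2 the authority must meet a more-likely-than-not showing (weight is at least 49): on (c) the weight is 57 (the applicant's 51 is given no effect), which does reach 49, so (c) meets the standard; on (d) the weight is 48 (the applicant's 40 is given no effect), < 49, so (d) does not meet the standard.
  Not every element is met, so the authority fails to carry Stage 2.
The analysis ends at Stage 2; the applicant prevails.

applicant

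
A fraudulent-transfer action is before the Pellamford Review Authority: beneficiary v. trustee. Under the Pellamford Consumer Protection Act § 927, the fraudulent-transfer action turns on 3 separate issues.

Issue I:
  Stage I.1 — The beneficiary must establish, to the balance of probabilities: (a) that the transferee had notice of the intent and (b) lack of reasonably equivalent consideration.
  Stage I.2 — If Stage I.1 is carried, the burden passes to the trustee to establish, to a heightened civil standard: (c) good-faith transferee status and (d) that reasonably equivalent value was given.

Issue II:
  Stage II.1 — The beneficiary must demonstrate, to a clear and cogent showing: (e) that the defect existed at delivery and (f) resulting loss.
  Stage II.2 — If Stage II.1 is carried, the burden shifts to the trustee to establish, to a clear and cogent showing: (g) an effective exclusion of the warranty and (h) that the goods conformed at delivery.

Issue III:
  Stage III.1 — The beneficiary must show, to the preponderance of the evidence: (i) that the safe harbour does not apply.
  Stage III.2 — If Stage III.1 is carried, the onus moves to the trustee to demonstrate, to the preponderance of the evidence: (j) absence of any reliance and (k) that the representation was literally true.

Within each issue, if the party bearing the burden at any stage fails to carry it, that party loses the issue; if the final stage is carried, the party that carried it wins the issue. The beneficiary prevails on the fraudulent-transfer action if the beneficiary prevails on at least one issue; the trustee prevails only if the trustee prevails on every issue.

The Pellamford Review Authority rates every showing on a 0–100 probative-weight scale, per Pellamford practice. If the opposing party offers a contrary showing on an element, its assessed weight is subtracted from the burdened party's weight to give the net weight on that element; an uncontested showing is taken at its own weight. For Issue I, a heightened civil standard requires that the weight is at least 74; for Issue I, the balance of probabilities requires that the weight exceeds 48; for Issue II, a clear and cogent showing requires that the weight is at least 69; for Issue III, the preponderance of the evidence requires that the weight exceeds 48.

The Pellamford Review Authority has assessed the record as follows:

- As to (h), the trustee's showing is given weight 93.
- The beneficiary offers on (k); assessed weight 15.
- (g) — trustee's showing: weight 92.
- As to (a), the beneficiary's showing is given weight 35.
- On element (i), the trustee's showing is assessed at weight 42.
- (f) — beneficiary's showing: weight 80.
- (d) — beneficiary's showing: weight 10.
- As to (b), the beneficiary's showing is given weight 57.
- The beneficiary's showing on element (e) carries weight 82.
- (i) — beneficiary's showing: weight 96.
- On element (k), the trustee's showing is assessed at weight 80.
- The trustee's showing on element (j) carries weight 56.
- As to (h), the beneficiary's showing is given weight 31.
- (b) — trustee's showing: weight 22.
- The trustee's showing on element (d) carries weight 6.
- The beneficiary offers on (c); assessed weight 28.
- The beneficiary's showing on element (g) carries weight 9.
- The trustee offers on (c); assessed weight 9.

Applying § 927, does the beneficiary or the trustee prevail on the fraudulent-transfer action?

— Issue I —
At Stage I.1 the beneficiary must meet the balance of probabilities (weight exceeds 48): on (a) the weight is 35, which does not exceed 48, so (a) does not meet the standard; on (b) the weight is 57 less the opposing 22 gives net 35, ≤ 48, so (b) does not meet the standard.
  Not every element is met, so the beneficiary fails to carry Stage I.1.
The analysis ends at Stage I.1; the trustee prevails on this issue.
— Issue II —
Stage II.1 — burden on beneficiary; standard: a clear and cogent showing (weight is at least 69).
    (e): 82 ≥ 69 [met]
    (f): 80 ≥ 69 [met]
  Stage II.1 is satisfied; the onus moves to the trustee.
Stage II.2 — burden on trustee; standard: a clear and cogent showing (weight is at least 69).
    (g): 92 − 9 = 83 ≥ 69 [met]
    (h): 93 − 31 = 62 < 69 [not met]
  Stage II.2 not carried; the trustee fails its burden.
The beneficiary prevails on this issue.
— Issue III —
At Stage III.1 the beneficiary must meet the preponderance of the evidence (weight exceeds 48): on (i) the weight is 96 less the opposing 42 gives net 54, > 48, so (i) meets the standard.
  All elements met. The burden passes to the trustee.
At Stage III.2 the trustee must meet the preponderance of the evidence (weight exceeds 48): on (j) the weight is 56, which does exceed 48, so (j) meets the standard; on (k) the weight is 80 less the opposing 15 gives net 65, which does exceed 48, so (k) meets the standard.
  All elements met at the final stage.
Every stage carried; the trustee prevails on this issue.
Per-issue: Issue I → trustee; Issue II → beneficiary; Issue III → trustee. The beneficiary must prevail on at least one issue; overall, the beneficiary prevails.

beneficiary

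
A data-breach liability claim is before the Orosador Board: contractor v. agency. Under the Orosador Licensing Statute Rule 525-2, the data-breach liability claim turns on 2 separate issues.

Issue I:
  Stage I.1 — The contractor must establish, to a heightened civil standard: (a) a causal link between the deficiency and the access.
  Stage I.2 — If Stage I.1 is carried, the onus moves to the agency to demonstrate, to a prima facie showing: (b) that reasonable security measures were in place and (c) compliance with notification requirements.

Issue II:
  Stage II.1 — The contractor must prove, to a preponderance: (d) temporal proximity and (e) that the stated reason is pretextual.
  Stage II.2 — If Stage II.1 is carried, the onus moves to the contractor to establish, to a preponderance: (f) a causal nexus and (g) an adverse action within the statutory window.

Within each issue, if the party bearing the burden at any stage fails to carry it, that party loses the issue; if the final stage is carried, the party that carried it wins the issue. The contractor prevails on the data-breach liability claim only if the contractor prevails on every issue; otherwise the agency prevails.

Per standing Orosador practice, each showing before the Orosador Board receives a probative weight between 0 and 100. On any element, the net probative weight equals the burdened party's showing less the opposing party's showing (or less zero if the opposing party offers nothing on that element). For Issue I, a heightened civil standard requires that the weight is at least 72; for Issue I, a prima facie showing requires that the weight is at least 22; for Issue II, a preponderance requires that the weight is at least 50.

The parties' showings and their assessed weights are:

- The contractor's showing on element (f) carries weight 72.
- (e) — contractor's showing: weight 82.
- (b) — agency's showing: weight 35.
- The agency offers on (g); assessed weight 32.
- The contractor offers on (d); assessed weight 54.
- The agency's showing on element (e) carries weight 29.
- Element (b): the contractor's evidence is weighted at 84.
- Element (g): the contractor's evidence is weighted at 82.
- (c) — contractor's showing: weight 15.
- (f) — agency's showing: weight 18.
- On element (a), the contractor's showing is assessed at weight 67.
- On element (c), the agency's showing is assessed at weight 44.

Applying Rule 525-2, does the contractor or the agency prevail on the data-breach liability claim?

— Issue I —
Stage I.1 (contractor, a heightened civil standard, weight is at least 72): (a) 67 < 72 — fails.
  Not every element is met, so the contractor fails to carry Stage I.1.
The analysis ends at Stage I.1; the agency prevails on this issue.
— Issue II —
Stage II.1 (contractor, a preponderance, weight is at least 50): (d) 54 ≥ 50 — meets; (e) net 82−29=53 ≥ 50 — meets.
  All elements met. The contractor retains the burden for Stage II.2.
Stage II.2 (contractor, a preponderance, weight is at least 50): (f) net 72−18=54 ≥ 50 — meets; (g) net 82−32=50 ≥ 50 — meets.
  All elements met at the final stage.
With every stage satisfied, the contractor prevails on this issue.
Per-issue: Issue I → agency; Issue II → contractor. The contractor must prevail on every issue; overall, the agency prevails.

agency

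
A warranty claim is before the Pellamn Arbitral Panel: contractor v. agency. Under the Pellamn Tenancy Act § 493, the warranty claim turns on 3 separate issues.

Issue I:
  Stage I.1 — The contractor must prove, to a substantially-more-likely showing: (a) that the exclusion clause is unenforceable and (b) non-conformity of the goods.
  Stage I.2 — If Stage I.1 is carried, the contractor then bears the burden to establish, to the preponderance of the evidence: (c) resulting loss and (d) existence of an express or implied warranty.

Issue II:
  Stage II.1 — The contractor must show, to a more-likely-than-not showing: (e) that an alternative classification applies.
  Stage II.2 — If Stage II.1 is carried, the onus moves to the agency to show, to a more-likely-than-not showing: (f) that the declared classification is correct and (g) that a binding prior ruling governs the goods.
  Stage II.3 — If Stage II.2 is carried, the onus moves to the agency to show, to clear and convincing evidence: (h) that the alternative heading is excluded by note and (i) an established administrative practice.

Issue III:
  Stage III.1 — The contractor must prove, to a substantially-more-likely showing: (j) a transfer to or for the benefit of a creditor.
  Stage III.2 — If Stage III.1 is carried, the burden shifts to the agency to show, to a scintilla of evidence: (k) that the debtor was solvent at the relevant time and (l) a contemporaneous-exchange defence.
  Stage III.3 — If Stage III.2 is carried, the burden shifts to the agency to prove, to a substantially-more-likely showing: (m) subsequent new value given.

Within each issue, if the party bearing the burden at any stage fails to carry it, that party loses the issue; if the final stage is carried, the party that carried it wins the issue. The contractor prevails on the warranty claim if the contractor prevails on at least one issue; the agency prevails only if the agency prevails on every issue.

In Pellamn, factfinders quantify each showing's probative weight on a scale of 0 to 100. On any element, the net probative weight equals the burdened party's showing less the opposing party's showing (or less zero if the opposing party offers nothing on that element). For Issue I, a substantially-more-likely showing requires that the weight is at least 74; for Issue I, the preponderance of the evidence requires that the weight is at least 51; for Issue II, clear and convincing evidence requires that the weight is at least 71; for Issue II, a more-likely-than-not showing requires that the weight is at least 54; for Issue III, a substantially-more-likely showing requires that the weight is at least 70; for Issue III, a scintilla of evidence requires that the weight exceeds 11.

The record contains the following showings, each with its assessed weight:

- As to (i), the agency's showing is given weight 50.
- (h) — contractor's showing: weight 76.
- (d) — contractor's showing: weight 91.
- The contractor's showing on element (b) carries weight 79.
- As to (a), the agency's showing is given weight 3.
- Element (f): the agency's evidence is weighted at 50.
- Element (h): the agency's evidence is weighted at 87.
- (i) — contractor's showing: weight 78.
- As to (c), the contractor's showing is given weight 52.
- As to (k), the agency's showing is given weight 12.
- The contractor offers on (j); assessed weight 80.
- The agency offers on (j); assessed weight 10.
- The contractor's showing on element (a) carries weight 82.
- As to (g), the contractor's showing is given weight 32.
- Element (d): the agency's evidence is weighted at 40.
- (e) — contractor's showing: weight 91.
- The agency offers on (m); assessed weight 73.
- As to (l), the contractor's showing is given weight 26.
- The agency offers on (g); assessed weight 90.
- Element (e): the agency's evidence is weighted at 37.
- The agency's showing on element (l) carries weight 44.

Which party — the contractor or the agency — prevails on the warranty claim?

— Issue I —
Stage I.1 (contractor, a substantially-more-likely showing, weight is at least 74): (a) net 82−3=79 ≥ 74 — meets; (b) 79 ≥ 74 — meets.
  Stage I.1 is satisfied; the contractor continues to bear the burden.
Stage I.2 (contractor, the preponderance of the evidence, weight is at least 51): (c) 52 ≥ 51 — meets; (d) net 91−40=51 ≥ 51 — meets.
  The contractor carries the last stage.
With every stage satisfied, the contractor prevails on this issue.
— Issue II —
Stage II.1 (contractor, a more-likely-than-not showing, weight is at least 54): (e) net 91−37=54 ≥ 54 — meets.
  All elements met. The burden passes to the agency.
Stage II.2 (agency, a more-likely-than-not showing, weight is at least 54): (f) 50 < 54 — fails; (g) net 90−32=58 ≥ 54 — meets.
  Not every element is met, so the agency fails to carry Stage II.2.
The analysis ends at Stage II.2; the contractor prevails on this issue.
— Issue III —
Stage III.1 (contractor, a substantially-more-likely showing, weight is at least 70): (j) net 80−10=70 ≥ 70 — meets.
  Stage III.1 carried; the burden shifts to the agency.
Stage III.2 (agency, a scintilla of evidence, weight exceeds 11): (k) 12 > 11 — meets; (l) net 44−26=18 > 11 — meets.
  All elements met. The agency retains the burden for Stage III.3.
Stage III.3 (agency, a substantially-more-likely showing, weight is at least 70): (m) 73 ≥ 70 — meets.
  The agency carries the last stage.
Every stage carried; the agency prevails on this issue.
Per-issue: Issue I → contractor; Issue II → contractor; Issue III → agency. The contractor must prevail on at least one issue; overall, the contractor prevails.

contractor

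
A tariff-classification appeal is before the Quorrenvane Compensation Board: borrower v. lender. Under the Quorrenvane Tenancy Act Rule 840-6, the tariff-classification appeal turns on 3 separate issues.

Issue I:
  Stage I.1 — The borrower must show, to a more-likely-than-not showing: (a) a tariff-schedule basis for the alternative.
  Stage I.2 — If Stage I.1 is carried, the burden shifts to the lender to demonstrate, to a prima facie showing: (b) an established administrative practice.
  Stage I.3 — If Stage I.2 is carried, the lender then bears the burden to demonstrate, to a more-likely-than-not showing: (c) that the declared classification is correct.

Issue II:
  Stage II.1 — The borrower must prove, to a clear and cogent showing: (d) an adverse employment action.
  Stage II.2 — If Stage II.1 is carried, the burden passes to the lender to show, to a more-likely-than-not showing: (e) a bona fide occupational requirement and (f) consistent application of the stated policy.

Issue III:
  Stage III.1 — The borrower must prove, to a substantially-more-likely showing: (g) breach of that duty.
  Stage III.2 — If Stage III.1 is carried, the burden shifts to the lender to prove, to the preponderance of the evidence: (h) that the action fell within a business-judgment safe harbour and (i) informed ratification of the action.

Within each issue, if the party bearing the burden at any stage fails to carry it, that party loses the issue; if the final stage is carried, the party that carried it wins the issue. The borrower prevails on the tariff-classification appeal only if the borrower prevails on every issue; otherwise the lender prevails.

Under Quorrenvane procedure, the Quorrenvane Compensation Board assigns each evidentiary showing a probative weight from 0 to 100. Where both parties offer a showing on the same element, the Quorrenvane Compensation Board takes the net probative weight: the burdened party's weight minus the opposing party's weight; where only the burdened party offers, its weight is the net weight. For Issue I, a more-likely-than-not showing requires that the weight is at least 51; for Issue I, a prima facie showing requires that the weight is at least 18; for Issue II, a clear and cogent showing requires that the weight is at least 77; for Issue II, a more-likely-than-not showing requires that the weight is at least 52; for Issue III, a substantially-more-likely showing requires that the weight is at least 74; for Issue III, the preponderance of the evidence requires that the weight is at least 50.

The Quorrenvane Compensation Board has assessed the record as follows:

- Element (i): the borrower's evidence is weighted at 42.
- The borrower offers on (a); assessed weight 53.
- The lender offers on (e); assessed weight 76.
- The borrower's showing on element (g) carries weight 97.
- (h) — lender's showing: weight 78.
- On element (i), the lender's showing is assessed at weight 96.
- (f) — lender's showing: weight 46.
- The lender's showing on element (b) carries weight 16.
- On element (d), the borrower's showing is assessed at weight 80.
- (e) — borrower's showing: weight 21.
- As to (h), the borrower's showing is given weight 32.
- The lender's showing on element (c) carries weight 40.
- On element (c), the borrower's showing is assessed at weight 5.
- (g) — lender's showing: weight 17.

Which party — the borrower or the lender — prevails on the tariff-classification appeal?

— Issue I —
Stage I.1 — burden on borrower; standard: a more-likely-than-not showing (weight is at least 51).
    (a): 53 ≥ 51 [met]
  Stage I.1 carried; the burden shifts to the lender.
Stage I.2 — burden on lender; standard: a prima facie showing (weight is at least 18).
    (b): 16 < 18 [not met]
  The lender does not carry Stage I.2.
So the borrower prevails on this issue.
— Issue II —
Stage II.1 — burden on borrower; standard: a clear and cogent showing (weight is at least 77).
    (d): 80 ≥ 77 [met]
  All elements met. The burden passes to the lender.
Stage II.2 — burden on lender; standard: a more-likely-than-not showing (weight is at least 52).
    (e): 76 − 21 = 55 ≥ 52 [met]
    (f): 46 < 52 [not met]
  The lender does not carry Stage II.2.
The analysis ends at Stage II.2; the borrower prevails on this issue.
— Issue III —
Stage III.1 — burden on borrower; standard: a substantially-more-likely showing (weight is at least 74).
    (g): 97 − 17 = 80 ≥ 74 [met]
  Stage III.1 is satisfied; the onus moves to the lender.
Stage III.2 — burden on lender; standard: the preponderance of the evidence (weight is at least 50).
    (h): 78 − 32 = 46 < 50 [not met]
    (i): 96 − 42 = 54 ≥ 50 [met]
  Not every element is met, so the lender fails to carry Stage III.2.
The analysis ends at Stage III.2; the borrower prevails on this issue.
Per-issue: Issue I → borrower; Issue II → borrower; Issue III → borrower. The borrower must prevail on every issue; overall, the borrower prevails.

borrower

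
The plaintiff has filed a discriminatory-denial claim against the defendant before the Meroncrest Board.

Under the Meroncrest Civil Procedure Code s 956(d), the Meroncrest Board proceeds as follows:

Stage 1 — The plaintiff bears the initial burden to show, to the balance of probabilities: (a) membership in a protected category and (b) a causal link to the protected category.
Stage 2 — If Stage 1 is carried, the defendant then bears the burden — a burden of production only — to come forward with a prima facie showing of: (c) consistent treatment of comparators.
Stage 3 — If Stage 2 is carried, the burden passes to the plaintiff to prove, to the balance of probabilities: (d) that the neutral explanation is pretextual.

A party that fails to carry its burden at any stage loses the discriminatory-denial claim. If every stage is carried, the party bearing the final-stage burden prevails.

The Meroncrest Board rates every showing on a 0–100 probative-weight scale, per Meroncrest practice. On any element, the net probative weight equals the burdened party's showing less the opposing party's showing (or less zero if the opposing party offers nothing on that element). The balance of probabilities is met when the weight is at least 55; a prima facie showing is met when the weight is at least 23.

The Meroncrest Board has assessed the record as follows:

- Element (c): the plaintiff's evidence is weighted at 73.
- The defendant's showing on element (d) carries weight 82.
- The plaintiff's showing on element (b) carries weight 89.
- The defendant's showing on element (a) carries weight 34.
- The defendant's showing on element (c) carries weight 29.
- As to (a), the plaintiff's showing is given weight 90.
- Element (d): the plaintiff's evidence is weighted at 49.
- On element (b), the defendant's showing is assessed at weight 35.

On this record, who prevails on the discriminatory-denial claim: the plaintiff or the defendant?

defendant

At Stage 1 the plaintiff must meet the balance of probabilities (weight is at least 55): on (a) the weight is 90 less the opposing 34 gives net 56, which does reach 55, so (a) meets the standard; on (b) the weight is 89 less the opposing 35 gives net 54, which does not reach 55, so (b) does not meet the standard.
  Stage 1 not carried; the plaintiff fails its burden.
The analysis ends at Stage 1; the defendant prevails.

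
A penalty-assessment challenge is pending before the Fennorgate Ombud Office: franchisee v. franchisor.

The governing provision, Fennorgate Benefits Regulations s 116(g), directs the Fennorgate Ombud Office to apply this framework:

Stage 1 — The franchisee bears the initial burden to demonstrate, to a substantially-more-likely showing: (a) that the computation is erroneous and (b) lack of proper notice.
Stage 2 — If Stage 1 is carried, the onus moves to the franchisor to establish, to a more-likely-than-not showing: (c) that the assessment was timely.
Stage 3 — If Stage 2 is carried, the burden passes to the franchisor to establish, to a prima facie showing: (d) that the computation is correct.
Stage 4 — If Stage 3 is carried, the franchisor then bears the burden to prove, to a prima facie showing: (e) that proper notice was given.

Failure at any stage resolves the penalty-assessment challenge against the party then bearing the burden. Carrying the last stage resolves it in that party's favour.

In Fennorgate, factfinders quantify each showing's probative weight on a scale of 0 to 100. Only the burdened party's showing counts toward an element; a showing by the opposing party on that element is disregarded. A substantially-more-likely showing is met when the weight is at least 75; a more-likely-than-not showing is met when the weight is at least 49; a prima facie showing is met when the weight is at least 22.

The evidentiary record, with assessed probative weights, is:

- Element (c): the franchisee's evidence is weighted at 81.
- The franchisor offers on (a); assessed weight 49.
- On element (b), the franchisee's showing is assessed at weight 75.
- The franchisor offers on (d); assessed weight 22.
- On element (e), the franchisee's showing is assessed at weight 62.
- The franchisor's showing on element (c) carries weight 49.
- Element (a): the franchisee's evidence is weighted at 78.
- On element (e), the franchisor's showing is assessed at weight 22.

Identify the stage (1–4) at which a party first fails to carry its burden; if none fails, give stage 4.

Stage 1 (franchisee, a substantially-more-likely showing, weight is at least 75): (a) 78 (franchisor's 49 disregarded) ≥ 75 — meets; (b) 75 ≥ 75 — meets.
  Stage 1 carried; the burden shifts to the franchisor.
Stage 2 (franchisor, a more-likely-than-not showing, weight is at least 49): (c) 49 (franchisee's 81 disregarded) ≥ 49 — meets.
  All elements met. The franchisor retains the burden for Stage 3.
Stage 3 (franchisor, a prima facie showing, weight is at least 22): (d) 22 ≥ 22 — meets.
  Stage 3 is satisfied; the franchisor continues to bear the burden.
Stage 4 (franchisor, a prima facie showing, weight is at least 22): (e) 22 (franchisee's 62 disregarded) ≥ 22 — meets.
  Stage 4 carried; the final stage is satisfied.
All stages carried — the franchisor prevails.

stage 4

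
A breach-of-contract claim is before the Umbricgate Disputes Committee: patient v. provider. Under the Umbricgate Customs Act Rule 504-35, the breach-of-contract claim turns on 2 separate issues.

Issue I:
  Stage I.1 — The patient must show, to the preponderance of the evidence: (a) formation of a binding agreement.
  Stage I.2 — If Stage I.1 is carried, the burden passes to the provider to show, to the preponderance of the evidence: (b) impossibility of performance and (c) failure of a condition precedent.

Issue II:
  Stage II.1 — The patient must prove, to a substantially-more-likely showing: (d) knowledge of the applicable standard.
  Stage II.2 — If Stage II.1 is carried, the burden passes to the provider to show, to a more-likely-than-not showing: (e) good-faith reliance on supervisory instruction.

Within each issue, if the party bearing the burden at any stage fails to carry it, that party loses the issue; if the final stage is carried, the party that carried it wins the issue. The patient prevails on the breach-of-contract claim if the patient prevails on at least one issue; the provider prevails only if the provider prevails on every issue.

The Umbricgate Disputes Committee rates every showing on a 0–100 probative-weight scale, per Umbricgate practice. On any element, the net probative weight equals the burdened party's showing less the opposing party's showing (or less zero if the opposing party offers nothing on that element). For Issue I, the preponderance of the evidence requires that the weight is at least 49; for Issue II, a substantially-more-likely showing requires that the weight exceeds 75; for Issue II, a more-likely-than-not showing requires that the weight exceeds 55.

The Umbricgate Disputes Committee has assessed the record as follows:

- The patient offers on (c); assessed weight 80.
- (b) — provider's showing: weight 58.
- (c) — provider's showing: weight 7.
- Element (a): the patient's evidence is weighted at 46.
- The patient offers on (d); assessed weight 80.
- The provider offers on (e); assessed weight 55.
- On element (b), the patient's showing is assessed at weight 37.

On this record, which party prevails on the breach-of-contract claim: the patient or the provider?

— Issue I —
Stage I.1 (patient, the preponderance of the evidence, weight is at least 49): (a) 46 < 49 — fails.
  The patient does not carry Stage I.1.
The provider prevails on this issue.
— Issue II —
Stage II.1 (patient, a substantially-more-likely showing, weight exceeds 75): (d) 80 > 75 — meets.
  Stage II.1 is satisfied; the onus moves to the provider.
Stage II.2 (provider, a more-likely-than-not showing, weight exceeds 55): (e) 55 ≤ 55 — fails.
  Stage II.2 not carried; the provider fails its burden.
So the patient prevails on this issue.
Per-issue: Issue I → provider; Issue II → patient. The patient must prevail on at least one issue; overall, the patient prevails.

patient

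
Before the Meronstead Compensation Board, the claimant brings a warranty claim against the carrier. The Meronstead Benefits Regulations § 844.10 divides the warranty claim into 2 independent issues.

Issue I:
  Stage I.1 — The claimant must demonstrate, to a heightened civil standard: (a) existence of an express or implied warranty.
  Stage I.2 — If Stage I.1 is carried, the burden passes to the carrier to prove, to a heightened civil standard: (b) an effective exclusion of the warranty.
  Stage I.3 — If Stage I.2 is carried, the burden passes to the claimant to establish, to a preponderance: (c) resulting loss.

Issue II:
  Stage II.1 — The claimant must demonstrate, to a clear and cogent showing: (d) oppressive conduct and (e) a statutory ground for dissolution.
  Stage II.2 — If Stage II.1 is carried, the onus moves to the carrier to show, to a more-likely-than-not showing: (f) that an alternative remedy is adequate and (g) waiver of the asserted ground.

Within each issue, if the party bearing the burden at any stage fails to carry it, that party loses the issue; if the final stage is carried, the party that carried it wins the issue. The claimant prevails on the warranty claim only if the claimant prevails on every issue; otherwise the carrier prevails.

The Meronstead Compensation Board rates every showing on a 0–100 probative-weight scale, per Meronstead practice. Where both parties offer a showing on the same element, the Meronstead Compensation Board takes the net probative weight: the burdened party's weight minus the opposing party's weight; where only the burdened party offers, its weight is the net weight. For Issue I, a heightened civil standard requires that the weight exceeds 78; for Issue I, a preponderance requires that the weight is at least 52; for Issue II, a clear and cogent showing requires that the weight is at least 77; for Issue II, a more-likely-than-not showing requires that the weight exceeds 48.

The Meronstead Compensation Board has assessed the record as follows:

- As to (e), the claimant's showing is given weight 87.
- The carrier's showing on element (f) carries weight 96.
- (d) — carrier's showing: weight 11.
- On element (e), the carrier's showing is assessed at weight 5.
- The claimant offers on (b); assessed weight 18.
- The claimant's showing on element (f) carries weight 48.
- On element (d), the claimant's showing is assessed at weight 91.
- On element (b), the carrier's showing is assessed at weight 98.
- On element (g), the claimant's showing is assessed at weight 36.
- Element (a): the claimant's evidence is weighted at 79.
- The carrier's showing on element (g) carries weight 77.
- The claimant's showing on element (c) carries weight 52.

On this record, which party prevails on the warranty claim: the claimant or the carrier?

— Issue I —
At Stage I.1 the claimant must meet a heightened civil standard (weight exceeds 78): on (a) the weight is 79, which does exceed 78, so (a) meets the standard.
  All elements met. The burden passes to the carrier.
At Stage I.2 the carrier must meet a heightened civil standard (weight exceeds 78): on (b) the weight is 98 less the opposing 18 gives net 80, which does exceed 78, so (b) meets the standard.
  Stage I.2 is satisfied; the onus moves to the claimant.
At Stage I.3 the claimant must meet a preponderance (weight is at least 52): on (c) the weight is 52, ≥ 52, so (c) meets the standard.
  The claimant carries the last stage.
All stages carried — the claimant prevails on this issue.
— Issue II —
At Stage II.1 the claimant must meet a clear and cogent showing (weight is at least 77): on (d) the weight is 91 less the opposing 11 gives net 80, ≥ 77, so (d) meets the standard; on (e) the weight is 87 less the opposing 5 gives net 82, ≥ 77, so (e) meets the standard.
  Stage II.1 is satisfied; the onus moves to the carrier.
At Stage II.2 the carrier must meet a more-likely-than-not showing (weight exceeds 48): on (f) the weight is 96 less the opposing 48 gives net 48, ≤ 48, so (f) does not meet the standard; on (g) the weight is 77 less the opposing 36 gives net 41, which does not exceed 48, so (g) does not meet the standard.
  Not every element is met, so the carrier fails to carry Stage II.2.
So the claimant prevails on this issue.
Per-issue: Issue I → claimant; Issue II → claimant. The claimant must prevail on every issue; overall, the claimant prevails.

claimant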